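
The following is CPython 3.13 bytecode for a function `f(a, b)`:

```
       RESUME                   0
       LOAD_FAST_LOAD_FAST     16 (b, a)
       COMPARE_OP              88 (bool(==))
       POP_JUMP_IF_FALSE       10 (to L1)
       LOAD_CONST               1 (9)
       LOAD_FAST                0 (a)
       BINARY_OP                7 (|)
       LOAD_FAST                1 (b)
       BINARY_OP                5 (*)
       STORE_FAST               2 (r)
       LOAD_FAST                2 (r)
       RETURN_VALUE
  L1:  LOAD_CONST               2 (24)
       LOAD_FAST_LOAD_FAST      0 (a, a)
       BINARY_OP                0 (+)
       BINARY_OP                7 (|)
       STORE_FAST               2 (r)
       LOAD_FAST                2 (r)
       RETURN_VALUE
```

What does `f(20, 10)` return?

LOAD_FAST_LOAD_FAST b,a → push 10,20. Stack: [10, 20]
COMPARE_OP bool(==) → 10 vs 20 = False. Stack: [False]
POP_JUMP_IF_FALSE → pop False; jump. Stack: []
LOAD_CONST → push 24. Stack: [24]
LOAD_FAST_LOAD_FAST a,a → push 20,20. Stack: [24, 20, 20]
BINARY_OP + → 20 + 20 = 40. Stack: [24, 40]
BINARY_OP | → 24 | 40 = 56. Stack: [56]
STORE_FAST r → r=56. Stack: []
LOAD_FAST r → push 56. Stack: [56]
RETURN_VALUE → return 56.

56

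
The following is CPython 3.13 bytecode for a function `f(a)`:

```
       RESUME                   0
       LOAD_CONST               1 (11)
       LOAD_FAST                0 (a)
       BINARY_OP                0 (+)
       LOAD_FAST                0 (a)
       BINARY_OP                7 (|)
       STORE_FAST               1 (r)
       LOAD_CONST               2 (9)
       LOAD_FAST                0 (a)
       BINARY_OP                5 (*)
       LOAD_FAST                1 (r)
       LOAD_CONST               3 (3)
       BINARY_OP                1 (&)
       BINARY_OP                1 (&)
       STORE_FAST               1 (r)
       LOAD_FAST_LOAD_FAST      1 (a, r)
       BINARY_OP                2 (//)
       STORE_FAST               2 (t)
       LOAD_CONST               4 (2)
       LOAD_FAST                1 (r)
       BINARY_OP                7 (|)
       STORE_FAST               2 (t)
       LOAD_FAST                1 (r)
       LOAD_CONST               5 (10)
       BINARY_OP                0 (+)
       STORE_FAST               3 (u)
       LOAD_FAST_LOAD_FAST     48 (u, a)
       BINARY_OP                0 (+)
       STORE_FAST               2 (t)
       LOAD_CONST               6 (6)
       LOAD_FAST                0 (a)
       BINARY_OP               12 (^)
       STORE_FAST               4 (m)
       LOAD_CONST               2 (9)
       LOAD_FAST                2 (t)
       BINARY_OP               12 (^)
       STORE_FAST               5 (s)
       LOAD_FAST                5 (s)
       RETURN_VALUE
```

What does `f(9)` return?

LOAD_CONST → push 11. Stack: [11]
LOAD_FAST a → push 9. Stack: [11, 9]
BINARY_OP + → 11 + 9 = 20. Stack: [20]
LOAD_FAST a → push 9. Stack: [20, 9]
BINARY_OP | → 20 | 9 = 29. Stack: [29]
STORE_FAST r → r=29. Stack: []
LOAD_CONST → push 9. Stack: [9]
LOAD_FAST a → push 9. Stack: [9, 9]
BINARY_OP * → 9 * 9 = 81. Stack: [81]
LOAD_FAST r → push 29. Stack: [81, 29]
LOAD_CONST → push 3. Stack: [81, 29, 3]
BINARY_OP & → 29 & 3 = 1. Stack: [81, 1]
BINARY_OP & → 81 & 1 = 1. Stack: [1]
STORE_FAST r → r=1. Stack: []
LOAD_FAST_LOAD_FAST a,r → push 9,1. Stack: [9, 1]
BINARY_OP // → 9 // 1 = 9. Stack: [9]
STORE_FAST t → t=9. Stack: []
LOAD_CONST → push 2. Stack: [2]
LOAD_FAST r → push 1. Stack: [2, 1]
BINARY_OP | → 2 | 1 = 3. Stack: [3]
STORE_FAST t → t=3. Stack: []
LOAD_FAST r → push 1. Stack: [1]
LOAD_CONST → push 10. Stack: [1, 10]
BINARY_OP + → 1 + 10 = 11. Stack: [11]
STORE_FAST u → u=11. Stack: []
LOAD_FAST_LOAD_FAST u,a → push 11,9. Stack: [11, 9]
BINARY_OP + → 11 + 9 = 20. Stack: [20]
STORE_FAST t → t=20. Stack: []
LOAD_CONST → push 6. Stack: [6]
LOAD_FAST a → push 9. Stack: [6, 9]
BINARY_OP ^ → 6 ^ 9 = 15. Stack: [15]
STORE_FAST m → m=15. Stack: []
LOAD_CONST → push 9. Stack: [9]
LOAD_FAST t → push 20. Stack: [9, 20]
BINARY_OP ^ → 9 ^ 20 = 29. Stack: [29]
STORE_FAST s → s=29. Stack: []
LOAD_FAST s → push 29. Stack: [29]
RETURN_VALUE → return 29.

29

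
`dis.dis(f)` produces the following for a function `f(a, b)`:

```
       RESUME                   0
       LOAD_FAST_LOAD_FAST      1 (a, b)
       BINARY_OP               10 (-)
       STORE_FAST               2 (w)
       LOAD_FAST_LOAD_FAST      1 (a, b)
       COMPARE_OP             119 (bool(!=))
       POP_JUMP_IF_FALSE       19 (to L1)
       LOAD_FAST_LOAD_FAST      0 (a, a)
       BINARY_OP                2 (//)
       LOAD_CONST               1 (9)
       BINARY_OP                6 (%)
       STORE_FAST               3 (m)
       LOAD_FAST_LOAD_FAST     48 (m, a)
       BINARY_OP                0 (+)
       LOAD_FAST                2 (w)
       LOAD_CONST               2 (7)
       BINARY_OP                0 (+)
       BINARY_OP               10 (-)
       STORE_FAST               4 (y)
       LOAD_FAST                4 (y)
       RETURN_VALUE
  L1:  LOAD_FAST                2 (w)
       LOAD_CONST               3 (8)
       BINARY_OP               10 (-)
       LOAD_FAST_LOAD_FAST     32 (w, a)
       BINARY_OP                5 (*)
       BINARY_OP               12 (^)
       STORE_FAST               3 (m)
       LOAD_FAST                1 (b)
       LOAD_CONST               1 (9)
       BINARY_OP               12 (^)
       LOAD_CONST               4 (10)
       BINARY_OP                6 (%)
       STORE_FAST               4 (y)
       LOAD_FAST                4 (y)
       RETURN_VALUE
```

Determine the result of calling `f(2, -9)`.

-15

LOAD_FAST_LOAD_FAST a,b → push 2,-9. Stack: [2, -9]
BINARY_OP - → 2 - -9 = 11. Stack: [11]
STORE_FAST w → w=11. Stack: []
LOAD_FAST_LOAD_FAST a,b → push 2,-9. Stack: [2, -9]
COMPARE_OP bool(!=) → 2 vs -9 = True. Stack: [True]
POP_JUMP_IF_FALSE → pop True; no jump. Stack: []
LOAD_FAST_LOAD_FAST a,a → push 2,2. Stack: [2, 2]
BINARY_OP // → 2 // 2 = 1. Stack: [1]
LOAD_CONST → push 9. Stack: [1, 9]
BINARY_OP % → 1 % 9 = 1. Stack: [1]
STORE_FAST m → m=1. Stack: []
LOAD_FAST_LOAD_FAST m,a → push 1,2. Stack: [1, 2]
BINARY_OP + → 1 + 2 = 3. Stack: [3]
LOAD_FAST w → push 11. Stack: [3, 11]
LOAD_CONST → push 7. Stack: [3, 11, 7]
BINARY_OP + → 11 + 7 = 18. Stack: [3, 18]
BINARY_OP - → 3 - 18 = -15. Stack: [-15]
STORE_FAST y → y=-15. Stack: []
LOAD_FAST y → push -15. Stack: [-15]
RETURN_VALUE → return -15.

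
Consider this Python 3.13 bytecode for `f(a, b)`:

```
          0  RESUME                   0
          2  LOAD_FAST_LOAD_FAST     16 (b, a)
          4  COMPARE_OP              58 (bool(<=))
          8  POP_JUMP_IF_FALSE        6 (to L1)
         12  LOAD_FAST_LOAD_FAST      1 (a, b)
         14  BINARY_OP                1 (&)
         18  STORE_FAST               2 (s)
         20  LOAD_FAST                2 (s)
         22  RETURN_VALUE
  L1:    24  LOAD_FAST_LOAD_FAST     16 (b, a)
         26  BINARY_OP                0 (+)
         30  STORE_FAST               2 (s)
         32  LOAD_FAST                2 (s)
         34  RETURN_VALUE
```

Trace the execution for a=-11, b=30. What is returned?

LOAD_FAST_LOAD_FAST b,a → push 30,-11. Stack: [30, -11]
COMPARE_OP bool(<=) → 30 vs -11 = False. Stack: [False]
POP_JUMP_IF_FALSE → pop False; jump. Stack: []
LOAD_FAST_LOAD_FAST b,a → push 30,-11. Stack: [30, -11]
BINARY_OP + → 30 + -11 = 19. Stack: [19]
STORE_FAST s → s=19. Stack: []
LOAD_FAST s → push 19. Stack: [19]
RETURN_VALUE → return 19.

19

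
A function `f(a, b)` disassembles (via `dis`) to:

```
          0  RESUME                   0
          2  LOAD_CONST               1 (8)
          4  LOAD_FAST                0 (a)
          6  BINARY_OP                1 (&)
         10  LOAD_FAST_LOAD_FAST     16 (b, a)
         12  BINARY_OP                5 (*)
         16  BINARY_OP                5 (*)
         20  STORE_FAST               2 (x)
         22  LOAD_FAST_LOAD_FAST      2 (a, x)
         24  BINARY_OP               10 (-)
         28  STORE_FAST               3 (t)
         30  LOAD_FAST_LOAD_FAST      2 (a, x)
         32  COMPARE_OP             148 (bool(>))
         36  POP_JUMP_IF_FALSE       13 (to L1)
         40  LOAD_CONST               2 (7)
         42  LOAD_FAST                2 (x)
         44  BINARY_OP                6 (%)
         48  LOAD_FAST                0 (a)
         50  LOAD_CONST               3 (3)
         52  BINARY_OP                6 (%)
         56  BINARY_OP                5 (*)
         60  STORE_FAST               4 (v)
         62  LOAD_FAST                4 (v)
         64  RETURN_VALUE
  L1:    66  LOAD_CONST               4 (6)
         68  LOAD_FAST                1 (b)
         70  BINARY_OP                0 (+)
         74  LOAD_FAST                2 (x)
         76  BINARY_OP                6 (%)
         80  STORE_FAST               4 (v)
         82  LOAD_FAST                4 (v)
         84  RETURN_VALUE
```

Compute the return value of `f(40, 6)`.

12

LOAD_CONST → push 8. Stack: [8]
LOAD_FAST a → push 40. Stack: [8, 40]
BINARY_OP & → 8 & 40 = 8. Stack: [8]
LOAD_FAST_LOAD_FAST b,a → push 6,40. Stack: [8, 6, 40]
BINARY_OP * → 6 * 40 = 240. Stack: [8, 240]
BINARY_OP * → 8 * 240 = 1920. Stack: [1920]
STORE_FAST x → x=1920. Stack: []
LOAD_FAST_LOAD_FAST a,x → push 40,1920. Stack: [40, 1920]
BINARY_OP - → 40 - 1920 = -1880. Stack: [-1880]
STORE_FAST t → t=-1880. Stack: []
LOAD_FAST_LOAD_FAST a,x → push 40,1920. Stack: [40, 1920]
COMPARE_OP bool(>) → 40 vs 1920 = False. Stack: [False]
POP_JUMP_IF_FALSE → pop False; jump. Stack: []
LOAD_CONST → push 6. Stack: [6]
LOAD_FAST b → push 6. Stack: [6, 6]
BINARY_OP + → 6 + 6 = 12. Stack: [12]
LOAD_FAST x → push 1920. Stack: [12, 1920]
BINARY_OP % → 12 % 1920 = 12. Stack: [12]
STORE_FAST v → v=12. Stack: []
LOAD_FAST v → push 12. Stack: [12]
RETURN_VALUE → return 12.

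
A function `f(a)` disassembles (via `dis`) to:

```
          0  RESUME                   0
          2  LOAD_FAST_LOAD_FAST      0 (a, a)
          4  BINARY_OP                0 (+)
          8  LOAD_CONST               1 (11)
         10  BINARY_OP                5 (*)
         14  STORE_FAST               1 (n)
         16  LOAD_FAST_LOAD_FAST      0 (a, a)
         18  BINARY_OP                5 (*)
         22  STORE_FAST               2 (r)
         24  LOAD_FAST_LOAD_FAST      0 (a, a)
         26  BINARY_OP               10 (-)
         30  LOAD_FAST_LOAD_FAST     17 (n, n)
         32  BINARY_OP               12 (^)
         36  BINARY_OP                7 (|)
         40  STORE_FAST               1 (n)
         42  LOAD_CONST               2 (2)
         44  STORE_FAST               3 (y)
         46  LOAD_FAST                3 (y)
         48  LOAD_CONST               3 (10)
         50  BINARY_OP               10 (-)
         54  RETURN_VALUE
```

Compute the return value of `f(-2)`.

-8

LOAD_FAST_LOAD_FAST a,a → push -2,-2. Stack: [-2, -2]
BINARY_OP + → -2 + -2 = -4. Stack: [-4]
LOAD_CONST → push 11. Stack: [-4, 11]
BINARY_OP * → -4 * 11 = -44. Stack: [-44]
STORE_FAST n → n=-44. Stack: []
LOAD_FAST_LOAD_FAST a,a → push -2,-2. Stack: [-2, -2]
BINARY_OP * → -2 * -2 = 4. Stack: [4]
STORE_FAST r → r=4. Stack: []
LOAD_FAST_LOAD_FAST a,a → push -2,-2. Stack: [-2, -2]
BINARY_OP - → -2 - -2 = 0. Stack: [0]
LOAD_FAST_LOAD_FAST n,n → push -44,-44. Stack: [0, -44, -44]
BINARY_OP ^ → -44 ^ -44 = 0. Stack: [0, 0]
BINARY_OP | → 0 | 0 = 0. Stack: [0]
STORE_FAST n → n=0. Stack: []
LOAD_CONST → push 2. Stack: [2]
STORE_FAST y → y=2. Stack: []
LOAD_FAST y → push 2. Stack: [2]
LOAD_CONST → push 10. Stack: [2, 10]
BINARY_OP - → 2 - 10 = -8. Stack: [-8]
RETURN_VALUE → return -8.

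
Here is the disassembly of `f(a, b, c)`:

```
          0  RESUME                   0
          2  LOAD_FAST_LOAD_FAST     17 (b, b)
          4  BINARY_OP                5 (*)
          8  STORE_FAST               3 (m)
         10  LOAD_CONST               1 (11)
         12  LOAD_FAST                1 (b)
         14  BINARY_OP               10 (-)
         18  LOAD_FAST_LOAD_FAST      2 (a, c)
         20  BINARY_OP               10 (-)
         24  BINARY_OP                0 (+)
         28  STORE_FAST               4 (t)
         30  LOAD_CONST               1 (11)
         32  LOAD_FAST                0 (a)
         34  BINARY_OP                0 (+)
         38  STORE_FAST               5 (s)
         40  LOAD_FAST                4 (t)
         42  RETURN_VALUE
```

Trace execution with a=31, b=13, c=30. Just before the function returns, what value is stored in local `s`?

42

LOAD_FAST_LOAD_FAST b,b → push 13,13. Stack: [13, 13]
BINARY_OP * → 13 * 13 = 169. Stack: [169]
STORE_FAST m → m=169. Stack: []
LOAD_CONST → push 11. Stack: [11]
LOAD_FAST b → push 13. Stack: [11, 13]
BINARY_OP - → 11 - 13 = -2. Stack: [-2]
LOAD_FAST_LOAD_FAST a,c → push 31,30. Stack: [-2, 31, 30]
BINARY_OP - → 31 - 30 = 1. Stack: [-2, 1]
BINARY_OP + → -2 + 1 = -1. Stack: [-1]
STORE_FAST t → t=-1. Stack: []
LOAD_CONST → push 11. Stack: [11]
LOAD_FAST a → push 31. Stack: [11, 31]
BINARY_OP + → 11 + 31 = 42. Stack: [42]
STORE_FAST s → s=42. Stack: []
LOAD_FAST t → push -1. Stack: [-1]
RETURN_VALUE → return -1.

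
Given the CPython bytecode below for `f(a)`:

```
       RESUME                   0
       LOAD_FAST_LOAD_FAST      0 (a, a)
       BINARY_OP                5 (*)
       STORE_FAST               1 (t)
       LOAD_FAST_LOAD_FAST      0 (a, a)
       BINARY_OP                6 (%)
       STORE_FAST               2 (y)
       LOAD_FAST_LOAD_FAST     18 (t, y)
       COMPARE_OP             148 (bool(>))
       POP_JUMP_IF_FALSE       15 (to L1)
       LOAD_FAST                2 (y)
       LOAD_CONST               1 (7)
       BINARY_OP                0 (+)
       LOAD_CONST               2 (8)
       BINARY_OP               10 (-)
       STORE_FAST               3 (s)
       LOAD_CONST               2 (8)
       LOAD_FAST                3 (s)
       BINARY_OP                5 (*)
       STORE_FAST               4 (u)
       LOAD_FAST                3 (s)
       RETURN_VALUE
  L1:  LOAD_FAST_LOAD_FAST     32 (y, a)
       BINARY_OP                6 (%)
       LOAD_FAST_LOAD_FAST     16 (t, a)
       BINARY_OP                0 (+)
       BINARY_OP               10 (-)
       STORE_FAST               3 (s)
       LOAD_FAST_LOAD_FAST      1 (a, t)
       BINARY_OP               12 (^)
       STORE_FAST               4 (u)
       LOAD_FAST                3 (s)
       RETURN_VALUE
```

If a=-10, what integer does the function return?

LOAD_FAST_LOAD_FAST a,a → push -10,-10. Stack: [-10, -10]
BINARY_OP * → -10 * -10 = 100. Stack: [100]
STORE_FAST t → t=100. Stack: []
LOAD_FAST_LOAD_FAST a,a → push -10,-10. Stack: [-10, -10]
BINARY_OP % → -10 % -10 = 0. Stack: [0]
STORE_FAST y → y=0. Stack: []
LOAD_FAST_LOAD_FAST t,y → push 100,0. Stack: [100, 0]
COMPARE_OP bool(>) → 100 vs 0 = True. Stack: [True]
POP_JUMP_IF_FALSE → pop True; no jump. Stack: []
LOAD_FAST y → push 0. Stack: [0]
LOAD_CONST → push 7. Stack: [0, 7]
BINARY_OP + → 0 + 7 = 7. Stack: [7]
LOAD_CONST → push 8. Stack: [7, 8]
BINARY_OP - → 7 - 8 = -1. Stack: [-1]
STORE_FAST s → s=-1. Stack: []
LOAD_CONST → push 8. Stack: [8]
LOAD_FAST s → push -1. Stack: [8, -1]
BINARY_OP * → 8 * -1 = -8. Stack: [-8]
STORE_FAST u → u=-8. Stack: []
LOAD_FAST s → push -1. Stack: [-1]
RETURN_VALUE → return -1.

-1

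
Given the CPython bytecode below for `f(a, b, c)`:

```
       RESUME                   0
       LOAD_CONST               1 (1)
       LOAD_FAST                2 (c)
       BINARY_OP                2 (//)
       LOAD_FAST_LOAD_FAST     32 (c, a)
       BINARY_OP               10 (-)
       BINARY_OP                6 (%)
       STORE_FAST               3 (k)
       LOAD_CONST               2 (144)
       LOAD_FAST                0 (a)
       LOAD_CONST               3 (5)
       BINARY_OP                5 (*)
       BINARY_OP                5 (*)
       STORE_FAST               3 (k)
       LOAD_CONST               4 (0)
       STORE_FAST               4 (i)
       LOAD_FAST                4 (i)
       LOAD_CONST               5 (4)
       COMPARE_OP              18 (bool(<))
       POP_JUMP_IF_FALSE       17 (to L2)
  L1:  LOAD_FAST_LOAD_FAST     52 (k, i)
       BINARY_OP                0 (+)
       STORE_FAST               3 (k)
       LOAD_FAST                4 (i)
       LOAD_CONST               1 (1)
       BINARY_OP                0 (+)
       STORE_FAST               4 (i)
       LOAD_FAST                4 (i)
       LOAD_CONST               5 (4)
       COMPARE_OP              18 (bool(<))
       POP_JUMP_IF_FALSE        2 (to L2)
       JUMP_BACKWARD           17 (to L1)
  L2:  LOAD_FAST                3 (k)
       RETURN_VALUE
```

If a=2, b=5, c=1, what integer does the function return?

1446

LOAD_CONST → push 1
LOAD_FAST c → push 1
BINARY_OP // → 1 // 1 = 1
LOAD_FAST_LOAD_FAST c,a → push 1,2
BINARY_OP - → 1 - 2 = -1
BINARY_OP % → 1 % -1 = 0
STORE_FAST k → k=0
LOAD_CONST → push 144
LOAD_FAST a → push 2
LOAD_CONST → push 5
BINARY_OP * → 2 * 5 = 10
BINARY_OP * → 144 * 10 = 1440
STORE_FAST k → k=1440
LOAD_CONST → push 0
STORE_FAST i → i=0
LOAD_FAST i → push 0
LOAD_CONST → push 4
COMPARE_OP bool(<) → 0 vs 4 = True
POP_JUMP_IF_FALSE → pop True; no jump
LOAD_FAST_LOAD_FAST k,i → push 1440,0
BINARY_OP + → 1440 + 0 = 1440
STORE_FAST k → k=1440
LOAD_FAST i → push 0
LOAD_CONST → push 1
BINARY_OP + → 0 + 1 = 1
STORE_FAST i → i=1
LOAD_FAST i → push 1
LOAD_CONST → push 4
COMPARE_OP bool(<) → 1 vs 4 = True
POP_JUMP_IF_FALSE → pop True; no jump
LOAD_FAST_LOAD_FAST k,i → push 1440,1
BINARY_OP + → 1440 + 1 = 1441
STORE_FAST k → k=1441
LOAD_FAST i → push 1
LOAD_CONST → push 1
BINARY_OP + → 1 + 1 = 2
STORE_FAST i → i=2
LOAD_FAST i → push 2
LOAD_CONST → push 4
COMPARE_OP bool(<) → 2 vs 4 = True
POP_JUMP_IF_FALSE → pop True; no jump
LOAD_FAST_LOAD_FAST k,i → push 1441,2
BINARY_OP + → 1441 + 2 = 1443
STORE_FAST k → k=1443
LOAD_FAST i → push 2
LOAD_CONST → push 1
BINARY_OP + → 2 + 1 = 3
STORE_FAST i → i=3
LOAD_FAST i → push 3
LOAD_CONST → push 4
COMPARE_OP bool(<) → 3 vs 4 = True
POP_JUMP_IF_FALSE → pop True; no jump
LOAD_FAST_LOAD_FAST k,i → push 1443,3
BINARY_OP + → 1443 + 3 = 1446
STORE_FAST k → k=1446
LOAD_FAST i → push 3
LOAD_CONST → push 1
BINARY_OP + → 3 + 1 = 4
STORE_FAST i → i=4
LOAD_FAST i → push 4
LOAD_CONST → push 4
COMPARE_OP bool(<) → 4 vs 4 = False
POP_JUMP_IF_FALSE → pop False; jump
LOAD_FAST k → push 1446
RETURN_VALUE → return 1446.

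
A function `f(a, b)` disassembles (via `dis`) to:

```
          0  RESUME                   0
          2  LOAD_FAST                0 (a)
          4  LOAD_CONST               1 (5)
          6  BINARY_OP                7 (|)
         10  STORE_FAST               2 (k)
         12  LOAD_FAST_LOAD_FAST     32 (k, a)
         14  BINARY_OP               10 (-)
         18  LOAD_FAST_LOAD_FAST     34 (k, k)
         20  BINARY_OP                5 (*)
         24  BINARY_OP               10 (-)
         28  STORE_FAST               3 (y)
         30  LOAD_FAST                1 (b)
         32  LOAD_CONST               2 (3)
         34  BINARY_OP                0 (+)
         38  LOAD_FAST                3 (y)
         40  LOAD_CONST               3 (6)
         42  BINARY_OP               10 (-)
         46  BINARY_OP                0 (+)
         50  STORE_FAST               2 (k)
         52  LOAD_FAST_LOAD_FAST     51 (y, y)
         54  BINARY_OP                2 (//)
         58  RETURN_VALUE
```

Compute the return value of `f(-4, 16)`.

LOAD_FAST a → push -4. Stack: [-4]
LOAD_CONST → push 5. Stack: [-4, 5]
BINARY_OP | → -4 | 5 = -3. Stack: [-3]
STORE_FAST k → k=-3. Stack: []
LOAD_FAST_LOAD_FAST k,a → push -3,-4. Stack: [-3, -4]
BINARY_OP - → -3 - -4 = 1. Stack: [1]
LOAD_FAST_LOAD_FAST k,k → push -3,-3. Stack: [1, -3, -3]
BINARY_OP * → -3 * -3 = 9. Stack: [1, 9]
BINARY_OP - → 1 - 9 = -8. Stack: [-8]
STORE_FAST y → y=-8. Stack: []
LOAD_FAST b → push 16. Stack: [16]
LOAD_CONST → push 3. Stack: [16, 3]
BINARY_OP + → 16 + 3 = 19. Stack: [19]
LOAD_FAST y → push -8. Stack: [19, -8]
LOAD_CONST → push 6. Stack: [19, -8, 6]
BINARY_OP - → -8 - 6 = -14. Stack: [19, -14]
BINARY_OP + → 19 + -14 = 5. Stack: [5]
STORE_FAST k → k=5. Stack: []
LOAD_FAST_LOAD_FAST y,y → push -8,-8. Stack: [-8, -8]
BINARY_OP // → -8 // -8 = 1. Stack: [1]
RETURN_VALUE → return 1.

1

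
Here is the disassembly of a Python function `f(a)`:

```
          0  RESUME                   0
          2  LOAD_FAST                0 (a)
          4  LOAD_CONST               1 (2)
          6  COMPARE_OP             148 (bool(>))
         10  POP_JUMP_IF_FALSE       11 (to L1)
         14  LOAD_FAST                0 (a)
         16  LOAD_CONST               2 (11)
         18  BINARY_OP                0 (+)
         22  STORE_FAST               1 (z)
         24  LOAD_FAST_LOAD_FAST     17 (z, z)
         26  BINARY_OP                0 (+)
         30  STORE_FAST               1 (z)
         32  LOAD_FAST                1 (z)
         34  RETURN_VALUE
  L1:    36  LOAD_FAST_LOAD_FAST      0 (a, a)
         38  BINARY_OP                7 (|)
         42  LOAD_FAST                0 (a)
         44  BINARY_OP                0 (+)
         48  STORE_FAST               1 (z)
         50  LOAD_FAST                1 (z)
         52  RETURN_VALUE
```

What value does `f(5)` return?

LOAD_FAST a → push 5. Stack: [5]
LOAD_CONST → push 2. Stack: [5, 2]
COMPARE_OP bool(>) → 5 vs 2 = True. Stack: [True]
POP_JUMP_IF_FALSE → pop True; no jump. Stack: []
LOAD_FAST a → push 5. Stack: [5]
LOAD_CONST → push 11. Stack: [5, 11]
BINARY_OP + → 5 + 11 = 16. Stack: [16]
STORE_FAST z → z=16. Stack: []
LOAD_FAST_LOAD_FAST z,z → push 16,16. Stack: [16, 16]
BINARY_OP + → 16 + 16 = 32. Stack: [32]
STORE_FAST z → z=32. Stack: []
LOAD_FAST z → push 32. Stack: [32]
RETURN_VALUE → return 32.

32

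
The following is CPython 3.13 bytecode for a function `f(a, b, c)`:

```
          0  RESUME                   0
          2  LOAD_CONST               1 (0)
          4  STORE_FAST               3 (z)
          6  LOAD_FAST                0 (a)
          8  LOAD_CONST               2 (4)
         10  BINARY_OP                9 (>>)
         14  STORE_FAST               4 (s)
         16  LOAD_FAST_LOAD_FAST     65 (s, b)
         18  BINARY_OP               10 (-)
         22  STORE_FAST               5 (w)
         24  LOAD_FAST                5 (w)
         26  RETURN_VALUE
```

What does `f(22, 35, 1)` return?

LOAD_CONST → push 0. Stack: [0]
STORE_FAST z → z=0. Stack: []
LOAD_FAST a → push 22. Stack: [22]
LOAD_CONST → push 4. Stack: [22, 4]
BINARY_OP >> → 22 >> 4 = 1. Stack: [1]
STORE_FAST s → s=1. Stack: []
LOAD_FAST_LOAD_FAST s,b → push 1,35. Stack: [1, 35]
BINARY_OP - → 1 - 35 = -34. Stack: [-34]
STORE_FAST w → w=-34. Stack: []
LOAD_FAST w → push -34. Stack: [-34]
RETURN_VALUE → return -34.

-34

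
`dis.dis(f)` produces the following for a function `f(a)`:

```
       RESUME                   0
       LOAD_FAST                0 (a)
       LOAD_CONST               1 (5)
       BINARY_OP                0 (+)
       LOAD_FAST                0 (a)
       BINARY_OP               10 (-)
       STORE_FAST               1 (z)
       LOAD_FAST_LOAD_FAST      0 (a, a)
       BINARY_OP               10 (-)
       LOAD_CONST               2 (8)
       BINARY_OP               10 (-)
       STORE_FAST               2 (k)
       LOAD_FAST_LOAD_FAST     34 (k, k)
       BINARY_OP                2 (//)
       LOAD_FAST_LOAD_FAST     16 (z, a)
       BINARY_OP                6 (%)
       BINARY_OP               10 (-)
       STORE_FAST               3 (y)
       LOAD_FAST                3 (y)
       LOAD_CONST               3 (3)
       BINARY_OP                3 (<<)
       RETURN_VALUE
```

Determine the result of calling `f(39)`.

LOAD_FAST a → push 39. Stack: [39]
LOAD_CONST → push 5. Stack: [39, 5]
BINARY_OP + → 39 + 5 = 44. Stack: [44]
LOAD_FAST a → push 39. Stack: [44, 39]
BINARY_OP - → 44 - 39 = 5. Stack: [5]
STORE_FAST z → z=5. Stack: []
LOAD_FAST_LOAD_FAST a,a → push 39,39. Stack: [39, 39]
BINARY_OP - → 39 - 39 = 0. Stack: [0]
LOAD_CONST → push 8. Stack: [0, 8]
BINARY_OP - → 0 - 8 = -8. Stack: [-8]
STORE_FAST k → k=-8. Stack: []
LOAD_FAST_LOAD_FAST k,k → push -8,-8. Stack: [-8, -8]
BINARY_OP // → -8 // -8 = 1. Stack: [1]
LOAD_FAST_LOAD_FAST z,a → push 5,39. Stack: [1, 5, 39]
BINARY_OP % → 5 % 39 = 5. Stack: [1, 5]
BINARY_OP - → 1 - 5 = -4. Stack: [-4]
STORE_FAST y → y=-4. Stack: []
LOAD_FAST y → push -4. Stack: [-4]
LOAD_CONST → push 3. Stack: [-4, 3]
BINARY_OP << → -4 << 3 = -32. Stack: [-32]
RETURN_VALUE → return -32.

-32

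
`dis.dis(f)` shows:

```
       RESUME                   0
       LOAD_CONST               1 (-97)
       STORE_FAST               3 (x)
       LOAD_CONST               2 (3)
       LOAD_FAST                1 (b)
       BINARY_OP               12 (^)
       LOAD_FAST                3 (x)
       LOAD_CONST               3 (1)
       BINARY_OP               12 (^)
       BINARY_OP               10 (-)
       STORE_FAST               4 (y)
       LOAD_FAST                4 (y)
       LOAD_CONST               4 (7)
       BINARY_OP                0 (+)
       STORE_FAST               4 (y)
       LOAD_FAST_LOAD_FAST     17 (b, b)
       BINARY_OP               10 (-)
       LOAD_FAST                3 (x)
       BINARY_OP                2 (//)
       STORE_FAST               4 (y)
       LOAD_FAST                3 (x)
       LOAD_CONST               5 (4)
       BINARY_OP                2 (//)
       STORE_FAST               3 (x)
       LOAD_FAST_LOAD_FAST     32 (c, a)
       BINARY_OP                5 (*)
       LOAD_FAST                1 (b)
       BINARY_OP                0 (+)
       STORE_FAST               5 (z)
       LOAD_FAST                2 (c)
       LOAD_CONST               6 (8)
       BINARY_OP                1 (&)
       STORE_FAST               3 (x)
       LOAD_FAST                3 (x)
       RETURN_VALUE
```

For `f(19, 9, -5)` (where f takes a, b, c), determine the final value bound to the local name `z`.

LOAD_CONST → push -97. Stack: [-97]
STORE_FAST x → x=-97. Stack: []
LOAD_CONST → push 3. Stack: [3]
LOAD_FAST b → push 9. Stack: [3, 9]
BINARY_OP ^ → 3 ^ 9 = 10. Stack: [10]
LOAD_FAST x → push -97. Stack: [10, -97]
LOAD_CONST → push 1. Stack: [10, -97, 1]
BINARY_OP ^ → -97 ^ 1 = -98. Stack: [10, -98]
BINARY_OP - → 10 - -98 = 108. Stack: [108]
STORE_FAST y → y=108. Stack: []
LOAD_FAST y → push 108. Stack: [108]
LOAD_CONST → push 7. Stack: [108, 7]
BINARY_OP + → 108 + 7 = 115. Stack: [115]
STORE_FAST y → y=115. Stack: []
LOAD_FAST_LOAD_FAST b,b → push 9,9. Stack: [9, 9]
BINARY_OP - → 9 - 9 = 0. Stack: [0]
LOAD_FAST x → push -97. Stack: [0, -97]
BINARY_OP // → 0 // -97 = 0. Stack: [0]
STORE_FAST y → y=0. Stack: []
LOAD_FAST x → push -97. Stack: [-97]
LOAD_CONST → push 4. Stack: [-97, 4]
BINARY_OP // → -97 // 4 = -25. Stack: [-25]
STORE_FAST x → x=-25. Stack: []
LOAD_FAST_LOAD_FAST c,a → push -5,19. Stack: [-5, 19]
BINARY_OP * → -5 * 19 = -95. Stack: [-95]
LOAD_FAST b → push 9. Stack: [-95, 9]
BINARY_OP + → -95 + 9 = -86. Stack: [-86]
STORE_FAST z → z=-86. Stack: []
LOAD_FAST c → push -5. Stack: [-5]
LOAD_CONST → push 8. Stack: [-5, 8]
BINARY_OP & → -5 & 8 = 8. Stack: [8]
STORE_FAST x → x=8. Stack: []
LOAD_FAST x → push 8. Stack: [8]
RETURN_VALUE → return 8.

-86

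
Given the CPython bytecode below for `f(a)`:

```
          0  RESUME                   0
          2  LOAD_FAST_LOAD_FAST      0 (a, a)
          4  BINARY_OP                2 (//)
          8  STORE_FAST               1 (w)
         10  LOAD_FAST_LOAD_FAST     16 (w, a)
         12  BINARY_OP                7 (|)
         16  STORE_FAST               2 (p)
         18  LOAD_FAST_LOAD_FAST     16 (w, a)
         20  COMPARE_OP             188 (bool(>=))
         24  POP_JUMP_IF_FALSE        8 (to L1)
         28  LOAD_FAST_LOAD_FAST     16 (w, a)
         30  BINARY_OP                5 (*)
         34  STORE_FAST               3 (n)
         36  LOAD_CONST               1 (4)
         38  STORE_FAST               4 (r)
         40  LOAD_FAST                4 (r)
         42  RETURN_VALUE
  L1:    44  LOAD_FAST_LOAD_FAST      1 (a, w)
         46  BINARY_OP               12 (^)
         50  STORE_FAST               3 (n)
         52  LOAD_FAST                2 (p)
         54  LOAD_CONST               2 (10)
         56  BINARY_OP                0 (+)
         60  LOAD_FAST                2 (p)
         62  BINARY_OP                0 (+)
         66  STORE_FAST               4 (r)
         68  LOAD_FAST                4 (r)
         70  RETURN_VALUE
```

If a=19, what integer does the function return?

LOAD_FAST_LOAD_FAST a,a → push 19,19. Stack: [19, 19]
BINARY_OP // → 19 // 19 = 1. Stack: [1]
STORE_FAST w → w=1. Stack: []
LOAD_FAST_LOAD_FAST w,a → push 1,19. Stack: [1, 19]
BINARY_OP | → 1 | 19 = 19. Stack: [19]
STORE_FAST p → p=19. Stack: []
LOAD_FAST_LOAD_FAST w,a → push 1,19. Stack: [1, 19]
COMPARE_OP bool(>=) → 1 vs 19 = False. Stack: [False]
POP_JUMP_IF_FALSE → pop False; jump. Stack: []
LOAD_FAST_LOAD_FAST a,w → push 19,1. Stack: [19, 1]
BINARY_OP ^ → 19 ^ 1 = 18. Stack: [18]
STORE_FAST n → n=18. Stack: []
LOAD_FAST p → push 19. Stack: [19]
LOAD_CONST → push 10. Stack: [19, 10]
BINARY_OP + → 19 + 10 = 29. Stack: [29]
LOAD_FAST p → push 19. Stack: [29, 19]
BINARY_OP + → 29 + 19 = 48. Stack: [48]
STORE_FAST r → r=48. Stack: []
LOAD_FAST r → push 48. Stack: [48]
RETURN_VALUE → return 48.

48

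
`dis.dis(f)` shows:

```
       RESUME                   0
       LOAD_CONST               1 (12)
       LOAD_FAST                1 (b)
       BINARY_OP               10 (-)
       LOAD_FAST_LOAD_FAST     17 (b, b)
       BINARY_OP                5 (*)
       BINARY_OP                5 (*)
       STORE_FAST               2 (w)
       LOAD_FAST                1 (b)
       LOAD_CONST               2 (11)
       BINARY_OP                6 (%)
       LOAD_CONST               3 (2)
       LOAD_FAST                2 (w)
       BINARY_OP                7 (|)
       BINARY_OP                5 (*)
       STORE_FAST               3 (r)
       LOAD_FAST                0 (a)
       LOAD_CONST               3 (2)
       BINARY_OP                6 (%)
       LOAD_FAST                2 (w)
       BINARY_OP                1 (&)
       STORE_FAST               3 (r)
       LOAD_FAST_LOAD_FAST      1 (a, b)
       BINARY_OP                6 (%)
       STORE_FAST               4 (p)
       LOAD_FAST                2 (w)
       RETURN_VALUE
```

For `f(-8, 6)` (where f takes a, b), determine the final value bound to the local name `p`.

LOAD_CONST → push 12. Stack: [12]
LOAD_FAST b → push 6. Stack: [12, 6]
BINARY_OP - → 12 - 6 = 6. Stack: [6]
LOAD_FAST_LOAD_FAST b,b → push 6,6. Stack: [6, 6, 6]
BINARY_OP * → 6 * 6 = 36. Stack: [6, 36]
BINARY_OP * → 6 * 36 = 216. Stack: [216]
STORE_FAST w → w=216. Stack: []
LOAD_FAST b → push 6. Stack: [6]
LOAD_CONST → push 11. Stack: [6, 11]
BINARY_OP % → 6 % 11 = 6. Stack: [6]
LOAD_CONST → push 2. Stack: [6, 2]
LOAD_FAST w → push 216. Stack: [6, 2, 216]
BINARY_OP | → 2 | 216 = 218. Stack: [6, 218]
BINARY_OP * → 6 * 218 = 1308. Stack: [1308]
STORE_FAST r → r=1308. Stack: []
LOAD_FAST a → push -8. Stack: [-8]
LOAD_CONST → push 2. Stack: [-8, 2]
BINARY_OP % → -8 % 2 = 0. Stack: [0]
LOAD_FAST w → push 216. Stack: [0, 216]
BINARY_OP & → 0 & 216 = 0. Stack: [0]
STORE_FAST r → r=0. Stack: []
LOAD_FAST_LOAD_FAST a,b → push -8,6. Stack: [-8, 6]
BINARY_OP % → -8 % 6 = 4. Stack: [4]
STORE_FAST p → p=4. Stack: []
LOAD_FAST w → push 216. Stack: [216]
RETURN_VALUE → return 216.

4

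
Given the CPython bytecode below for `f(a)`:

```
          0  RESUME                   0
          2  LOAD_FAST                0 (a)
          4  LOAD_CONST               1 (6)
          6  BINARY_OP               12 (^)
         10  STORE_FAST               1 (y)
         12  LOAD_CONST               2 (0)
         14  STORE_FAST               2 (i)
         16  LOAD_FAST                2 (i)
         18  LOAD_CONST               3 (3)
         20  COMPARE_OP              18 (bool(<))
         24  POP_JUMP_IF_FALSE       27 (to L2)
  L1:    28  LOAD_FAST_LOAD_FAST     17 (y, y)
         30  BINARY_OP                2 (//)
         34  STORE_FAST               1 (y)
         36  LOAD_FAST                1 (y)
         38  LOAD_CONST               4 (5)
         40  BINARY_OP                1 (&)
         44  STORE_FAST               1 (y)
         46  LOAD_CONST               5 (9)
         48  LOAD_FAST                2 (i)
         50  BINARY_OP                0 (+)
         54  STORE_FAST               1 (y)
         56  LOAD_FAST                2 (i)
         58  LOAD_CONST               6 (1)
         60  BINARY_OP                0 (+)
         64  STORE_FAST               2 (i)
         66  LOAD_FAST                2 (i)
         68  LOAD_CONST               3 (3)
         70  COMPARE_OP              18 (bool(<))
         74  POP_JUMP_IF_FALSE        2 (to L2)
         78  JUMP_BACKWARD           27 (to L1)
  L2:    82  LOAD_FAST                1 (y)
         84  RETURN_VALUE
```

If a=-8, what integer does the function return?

LOAD_FAST a → push -8
LOAD_CONST → push 6
BINARY_OP ^ → -8 ^ 6 = -2
STORE_FAST y → y=-2
LOAD_CONST → push 0
STORE_FAST i → i=0
LOAD_FAST i → push 0
LOAD_CONST → push 3
COMPARE_OP bool(<) → 0 vs 3 = True
POP_JUMP_IF_FALSE → pop True; no jump
LOAD_FAST_LOAD_FAST y,y → push -2,-2
BINARY_OP // → -2 // -2 = 1
STORE_FAST y → y=1
LOAD_FAST y → push 1
LOAD_CONST → push 5
BINARY_OP & → 1 & 5 = 1
STORE_FAST y → y=1
LOAD_CONST → push 9
LOAD_FAST i → push 0
BINARY_OP + → 9 + 0 = 9
STORE_FAST y → y=9
LOAD_FAST i → push 0
LOAD_CONST → push 1
BINARY_OP + → 0 + 1 = 1
STORE_FAST i → i=1
LOAD_FAST i → push 1
LOAD_CONST → push 3
COMPARE_OP bool(<) → 1 vs 3 = True
POP_JUMP_IF_FALSE → pop True; no jump
LOAD_FAST_LOAD_FAST y,y → push 9,9
BINARY_OP // → 9 // 9 = 1
STORE_FAST y → y=1
LOAD_FAST y → push 1
LOAD_CONST → push 5
BINARY_OP & → 1 & 5 = 1
STORE_FAST y → y=1
LOAD_CONST → push 9
LOAD_FAST i → push 1
BINARY_OP + → 9 + 1 = 10
STORE_FAST y → y=10
LOAD_FAST i → push 1
LOAD_CONST → push 1
BINARY_OP + → 1 + 1 = 2
STORE_FAST i → i=2
LOAD_FAST i → push 2
LOAD_CONST → push 3
COMPARE_OP bool(<) → 2 vs 3 = True
POP_JUMP_IF_FALSE → pop True; no jump
LOAD_FAST_LOAD_FAST y,y → push 10,10
BINARY_OP // → 10 // 10 = 1
STORE_FAST y → y=1
LOAD_FAST y → push 1
LOAD_CONST → push 5
BINARY_OP & → 1 & 5 = 1
STORE_FAST y → y=1
LOAD_CONST → push 9
LOAD_FAST i → push 2
BINARY_OP + → 9 + 2 = 11
STORE_FAST y → y=11
LOAD_FAST i → push 2
LOAD_CONST → push 1
BINARY_OP + → 2 + 1 = 3
STORE_FAST i → i=3
LOAD_FAST i → push 3
LOAD_CONST → push 3
COMPARE_OP bool(<) → 3 vs 3 = False
POP_JUMP_IF_FALSE → pop False; jump
LOAD_FAST y → push 11
RETURN_VALUE → return 11.

11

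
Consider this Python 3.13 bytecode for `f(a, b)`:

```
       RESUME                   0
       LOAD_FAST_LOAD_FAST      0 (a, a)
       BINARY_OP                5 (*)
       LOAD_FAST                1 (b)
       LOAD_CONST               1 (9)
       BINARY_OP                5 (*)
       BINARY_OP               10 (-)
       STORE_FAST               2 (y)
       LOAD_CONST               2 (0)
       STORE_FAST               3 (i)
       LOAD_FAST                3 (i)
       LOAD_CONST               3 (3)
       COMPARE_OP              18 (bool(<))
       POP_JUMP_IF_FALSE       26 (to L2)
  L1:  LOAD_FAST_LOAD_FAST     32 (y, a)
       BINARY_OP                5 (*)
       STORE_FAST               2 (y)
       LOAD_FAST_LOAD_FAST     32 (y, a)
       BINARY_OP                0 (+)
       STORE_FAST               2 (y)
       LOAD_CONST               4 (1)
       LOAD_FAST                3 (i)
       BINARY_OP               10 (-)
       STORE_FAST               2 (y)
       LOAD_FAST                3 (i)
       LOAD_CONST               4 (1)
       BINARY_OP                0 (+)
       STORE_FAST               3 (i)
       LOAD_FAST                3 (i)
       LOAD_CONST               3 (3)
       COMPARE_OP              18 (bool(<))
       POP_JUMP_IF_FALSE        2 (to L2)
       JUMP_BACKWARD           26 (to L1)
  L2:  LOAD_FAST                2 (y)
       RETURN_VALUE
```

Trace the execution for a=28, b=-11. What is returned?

-1

LOAD_FAST_LOAD_FAST a,a → push 28,28
BINARY_OP * → 28 * 28 = 784
LOAD_FAST b → push -11
LOAD_CONST → push 9
BINARY_OP * → -11 * 9 = -99
BINARY_OP - → 784 - -99 = 883
STORE_FAST y → y=883
LOAD_CONST → push 0
STORE_FAST i → i=0
LOAD_FAST i → push 0
LOAD_CONST → push 3
COMPARE_OP bool(<) → 0 vs 3 = True
POP_JUMP_IF_FALSE → pop True; no jump
LOAD_FAST_LOAD_FAST y,a → push 883,28
BINARY_OP * → 883 * 28 = 24724
STORE_FAST y → y=24724
LOAD_FAST_LOAD_FAST y,a → push 24724,28
BINARY_OP + → 24724 + 28 = 24752
STORE_FAST y → y=24752
LOAD_CONST → push 1
LOAD_FAST i → push 0
BINARY_OP - → 1 - 0 = 1
STORE_FAST y → y=1
LOAD_FAST i → push 0
LOAD_CONST → push 1
BINARY_OP + → 0 + 1 = 1
STORE_FAST i → i=1
LOAD_FAST i → push 1
LOAD_CONST → push 3
COMPARE_OP bool(<) → 1 vs 3 = True
POP_JUMP_IF_FALSE → pop True; no jump
LOAD_FAST_LOAD_FAST y,a → push 1,28
BINARY_OP * → 1 * 28 = 28
STORE_FAST y → y=28
LOAD_FAST_LOAD_FAST y,a → push 28,28
BINARY_OP + → 28 + 28 = 56
STORE_FAST y → y=56
LOAD_CONST → push 1
LOAD_FAST i → push 1
BINARY_OP - → 1 - 1 = 0
STORE_FAST y → y=0
LOAD_FAST i → push 1
LOAD_CONST → push 1
BINARY_OP + → 1 + 1 = 2
STORE_FAST i → i=2
LOAD_FAST i → push 2
LOAD_CONST → push 3
COMPARE_OP bool(<) → 2 vs 3 = True
POP_JUMP_IF_FALSE → pop True; no jump
LOAD_FAST_LOAD_FAST y,a → push 0,28
BINARY_OP * → 0 * 28 = 0
STORE_FAST y → y=0
LOAD_FAST_LOAD_FAST y,a → push 0,28
BINARY_OP + → 0 + 28 = 28
STORE_FAST y → y=28
LOAD_CONST → push 1
LOAD_FAST i → push 2
BINARY_OP - → 1 - 2 = -1
STORE_FAST y → y=-1
LOAD_FAST i → push 2
LOAD_CONST → push 1
BINARY_OP + → 2 + 1 = 3
STORE_FAST i → i=3
LOAD_FAST i → push 3
LOAD_CONST → push 3
COMPARE_OP bool(<) → 3 vs 3 = False
POP_JUMP_IF_FALSE → pop False; jump
LOAD_FAST y → push -1
RETURN_VALUE → return -1.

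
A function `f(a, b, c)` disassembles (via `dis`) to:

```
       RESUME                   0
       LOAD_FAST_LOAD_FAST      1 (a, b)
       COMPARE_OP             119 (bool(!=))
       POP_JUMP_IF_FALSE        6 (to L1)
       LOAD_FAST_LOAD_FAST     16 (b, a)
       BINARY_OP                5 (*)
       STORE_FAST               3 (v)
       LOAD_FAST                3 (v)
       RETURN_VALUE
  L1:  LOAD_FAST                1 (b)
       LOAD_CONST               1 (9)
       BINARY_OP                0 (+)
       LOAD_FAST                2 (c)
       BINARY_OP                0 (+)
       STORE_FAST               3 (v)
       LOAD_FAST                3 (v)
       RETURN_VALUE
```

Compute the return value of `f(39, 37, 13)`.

LOAD_FAST_LOAD_FAST a,b → push 39,37. Stack: [39, 37]
COMPARE_OP bool(!=) → 39 vs 37 = True. Stack: [True]
POP_JUMP_IF_FALSE → pop True; no jump. Stack: []
LOAD_FAST_LOAD_FAST b,a → push 37,39. Stack: [37, 39]
BINARY_OP * → 37 * 39 = 1443. Stack: [1443]
STORE_FAST v → v=1443. Stack: []
LOAD_FAST v → push 1443. Stack: [1443]
RETURN_VALUE → return 1443.

1443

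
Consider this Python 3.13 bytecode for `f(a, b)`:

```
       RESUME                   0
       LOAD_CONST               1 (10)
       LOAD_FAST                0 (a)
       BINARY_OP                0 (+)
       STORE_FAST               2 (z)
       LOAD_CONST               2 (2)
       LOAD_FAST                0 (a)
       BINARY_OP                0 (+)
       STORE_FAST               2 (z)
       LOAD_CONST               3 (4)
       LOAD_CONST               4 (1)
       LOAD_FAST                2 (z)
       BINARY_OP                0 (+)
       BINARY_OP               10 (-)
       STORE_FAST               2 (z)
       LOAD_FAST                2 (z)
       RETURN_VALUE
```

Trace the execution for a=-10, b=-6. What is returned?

11

LOAD_CONST → push 10. Stack: [10]
LOAD_FAST a → push -10. Stack: [10, -10]
BINARY_OP + → 10 + -10 = 0. Stack: [0]
STORE_FAST z → z=0. Stack: []
LOAD_CONST → push 2. Stack: [2]
LOAD_FAST a → push -10. Stack: [2, -10]
BINARY_OP + → 2 + -10 = -8. Stack: [-8]
STORE_FAST z → z=-8. Stack: []
LOAD_CONST → push 4. Stack: [4]
LOAD_CONST → push 1. Stack: [4, 1]
LOAD_FAST z → push -8. Stack: [4, 1, -8]
BINARY_OP + → 1 + -8 = -7. Stack: [4, -7]
BINARY_OP - → 4 - -7 = 11. Stack: [11]
STORE_FAST z → z=11. Stack: []
LOAD_FAST z → push 11. Stack: [11]
RETURN_VALUE → return 11.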